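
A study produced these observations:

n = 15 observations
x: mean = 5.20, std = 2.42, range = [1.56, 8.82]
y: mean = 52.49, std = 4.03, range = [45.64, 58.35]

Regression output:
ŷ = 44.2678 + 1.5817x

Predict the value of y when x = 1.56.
ŷ = 46.7353

x = 1.56 lies inside the observed range [1.56, 8.82], so the fitted equation applies directly:

ŷ = 44.2678 + 1.5817 × 1.56
ŷ = 44.2678 + 2.4675
ŷ = 46.7353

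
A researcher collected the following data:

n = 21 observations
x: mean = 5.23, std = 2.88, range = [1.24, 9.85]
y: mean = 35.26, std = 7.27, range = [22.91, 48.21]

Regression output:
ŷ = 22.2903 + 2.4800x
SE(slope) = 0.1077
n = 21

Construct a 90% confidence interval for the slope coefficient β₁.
The 90% CI for β₁ is (2.2938, 2.6662)

Confidence interval for the slope:

The 90% CI for β₁ is: β̂₁ ± t*(α/2, n-2) × SE(β̂₁)

Step 1: Find critical t-value
- Confidence level = 0.9
- Degrees of freedom = n - 2 = 21 - 2 = 19
- t*(α/2, 19) = 1.7291

Step 2: Calculate margin of error
Margin = 1.7291 × 0.1077 = 0.1862

Step 3: Construct interval
CI = 2.4800 ± 0.1862
CI = (2.2938, 2.6662)

Interpretation: intervals built this way capture the true β₁ in 90% of repeated samples; here the plausible range for the per-unit effect of x on y is 2.2938 to 2.6662.
Both endpoints are positive, so the data support a genuinely positive slope at this confidence level.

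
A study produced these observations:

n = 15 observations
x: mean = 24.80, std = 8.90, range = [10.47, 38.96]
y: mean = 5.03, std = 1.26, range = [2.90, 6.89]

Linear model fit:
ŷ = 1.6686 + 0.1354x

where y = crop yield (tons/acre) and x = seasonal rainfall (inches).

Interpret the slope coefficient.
For each additional inch of rainfall, predicted crop yield increases by approximately 0.1354 tons/acre.

The slope β₁ = 0.1354 gives the rate at which the fitted crop yield changes with rainfall.

Interpretation:
- Rainfall up by 1 inch → predicted crop yield increases by 0.1354 tons/acre
- This is a linear approximation: the same per-unit change is assumed across the whole observed x range
- The slope describes association in these data, not necessarily a causal effect

(β₀ = 1.6686 is the fitted value at x = 0 and is not part of the slope interpretation.)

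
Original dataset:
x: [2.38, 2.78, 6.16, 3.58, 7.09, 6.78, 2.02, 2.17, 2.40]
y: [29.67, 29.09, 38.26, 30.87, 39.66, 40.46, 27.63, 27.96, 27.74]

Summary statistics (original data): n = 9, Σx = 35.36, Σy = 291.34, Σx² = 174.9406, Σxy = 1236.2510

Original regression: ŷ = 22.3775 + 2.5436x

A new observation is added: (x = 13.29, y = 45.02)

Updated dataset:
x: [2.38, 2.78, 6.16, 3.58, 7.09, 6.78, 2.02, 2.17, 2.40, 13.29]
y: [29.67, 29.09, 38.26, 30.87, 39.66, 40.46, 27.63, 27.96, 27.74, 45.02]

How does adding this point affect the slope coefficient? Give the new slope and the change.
New slope β₁ = 1.7250 versus 2.5436 before: a change of -0.8186 (-32.2%).

x = 13.29 lies well outside the original x-range [2.02, 7.09] (x̄ ≈ 3.93), so this observation has high leverage and can move the slope substantially.

Step 1: Update the sums with the new point (n goes from 9 to 10)
Σx  = 35.36 + 13.29 = 48.65
Σy  = 291.34 + 45.02 = 336.36
Σx² = 174.9406 + 13.29² = 174.9406 + 176.6241 = 351.5647
Σxy = 1236.2510 + 13.29×45.02 = 1236.2510 + 598.3158 = 1834.5668

Step 2: Recompute the slope with b₁ = (nΣxy − ΣxΣy) / (nΣx² − (Σx)²)
Numerator   = 10×1834.5668 − 48.65×336.36 = 18345.6680 − 16363.9140 = 1981.7540
Denominator = 10×351.5647 − 48.65² = 3515.6470 − 2366.8225 = 1148.8245
b₁(new) = 1981.7540 / 1148.8245 = 1.7250

(Same formula on the original sums: (9×1236.2510 − 35.36×291.34) / (9×174.9406 − 35.36²) = 824.4766 / 324.1358 = 2.5436, matching the given fit.)

Step 3: Change in slope
Δβ₁ = 1.7250 − 2.5436 = -0.8186
Relative change = -0.8186 / 2.5436 × 100% = -32.2%
→ the slope decreases when the point is added.

Because the point sits below the extension of the original line at a high-leverage x, it tilts the fit down.
In practice: check such a point for data-entry or measurement error.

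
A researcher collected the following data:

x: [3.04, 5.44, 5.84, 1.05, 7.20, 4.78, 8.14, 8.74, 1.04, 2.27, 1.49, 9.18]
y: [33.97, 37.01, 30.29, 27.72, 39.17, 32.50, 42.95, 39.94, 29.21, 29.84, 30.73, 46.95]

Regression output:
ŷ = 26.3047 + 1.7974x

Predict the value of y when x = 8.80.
ŷ = 42.1218

To predict y for x = 8.80, substitute into the regression equation:

ŷ = 26.3047 + 1.7974 × 8.80
ŷ = 26.3047 + 15.8171
ŷ = 42.1218

This is a point prediction; actual observations scatter around it by roughly the residual standard deviation.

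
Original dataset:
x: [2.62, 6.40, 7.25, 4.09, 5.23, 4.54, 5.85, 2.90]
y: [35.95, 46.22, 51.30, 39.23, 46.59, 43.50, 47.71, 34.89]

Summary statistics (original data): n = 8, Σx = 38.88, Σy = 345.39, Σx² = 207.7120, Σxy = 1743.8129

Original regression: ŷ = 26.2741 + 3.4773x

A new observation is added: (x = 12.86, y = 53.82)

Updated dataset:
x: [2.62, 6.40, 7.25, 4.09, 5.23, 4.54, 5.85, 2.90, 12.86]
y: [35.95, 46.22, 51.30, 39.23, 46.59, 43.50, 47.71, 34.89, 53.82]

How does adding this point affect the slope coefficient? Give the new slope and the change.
Adding the point moves β₁ from 3.4773 to 1.8630, i.e. it decreases by 1.6143 (-46.4%).

x = 12.86 lies well outside the original x-range [2.62, 7.25] (x̄ ≈ 4.86), so this observation has high leverage and can move the slope substantially.

Step 1: Update the sums with the new point (n goes from 8 to 9)
Σx  = 38.88 + 12.86 = 51.74
Σy  = 345.39 + 53.82 = 399.21
Σx² = 207.7120 + 12.86² = 207.7120 + 165.3796 = 373.0916
Σxy = 1743.8129 + 12.86×53.82 = 1743.8129 + 692.1252 = 2435.9381

Step 2: Recompute the slope with b₁ = (nΣxy − ΣxΣy) / (nΣx² − (Σx)²)
Numerator   = 9×2435.9381 − 51.74×399.21 = 21923.4429 − 20655.1254 = 1268.3175
Denominator = 9×373.0916 − 51.74² = 3357.8244 − 2677.0276 = 680.7968
b₁(new) = 1268.3175 / 680.7968 = 1.8630

(Same formula on the original sums: (8×1743.8129 − 38.88×345.39) / (8×207.7120 − 38.88²) = 521.7400 / 150.0416 = 3.4773, matching the given fit.)

Step 3: Change in slope
Δβ₁ = 1.8630 − 3.4773 = -1.6143
Relative change = -1.6143 / 3.4773 × 100% = -46.4%
→ the slope decreases when the point is added.

A high-leverage point only changes the slope if it is off the original line; here y = 53.82 is below the original trend, so the slope decreases.
In practice: investigate whether it comes from the same population as the rest of the sample; check such a point for data-entry or measurement error.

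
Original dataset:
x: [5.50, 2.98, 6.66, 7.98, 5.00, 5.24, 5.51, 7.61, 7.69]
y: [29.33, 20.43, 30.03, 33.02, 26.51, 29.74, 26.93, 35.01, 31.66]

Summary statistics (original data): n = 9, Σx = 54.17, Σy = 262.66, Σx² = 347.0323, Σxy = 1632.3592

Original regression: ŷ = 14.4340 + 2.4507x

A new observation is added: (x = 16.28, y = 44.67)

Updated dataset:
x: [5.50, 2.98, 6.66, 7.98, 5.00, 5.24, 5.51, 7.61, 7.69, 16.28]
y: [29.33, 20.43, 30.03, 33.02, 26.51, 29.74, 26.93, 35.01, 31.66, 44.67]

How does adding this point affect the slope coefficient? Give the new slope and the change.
Adding the point moves β₁ from 2.4507 to 1.6799, i.e. it decreases by 0.7708 (-31.5%).

x = 16.28 lies well outside the original x-range [2.98, 7.98] (x̄ ≈ 6.02), so this observation has high leverage and can move the slope substantially.

Step 1: Update the sums with the new point (n goes from 9 to 10)
Σx  = 54.17 + 16.28 = 70.45
Σy  = 262.66 + 44.67 = 307.33
Σx² = 347.0323 + 16.28² = 347.0323 + 265.0384 = 612.0707
Σxy = 1632.3592 + 16.28×44.67 = 1632.3592 + 727.2276 = 2359.5868

Step 2: Recompute the slope with b₁ = (nΣxy − ΣxΣy) / (nΣx² − (Σx)²)
Numerator   = 10×2359.5868 − 70.45×307.33 = 23595.8680 − 21651.3985 = 1944.4695
Denominator = 10×612.0707 − 70.45² = 6120.7070 − 4963.2025 = 1157.5045
b₁(new) = 1944.4695 / 1157.5045 = 1.6799

(Same formula on the original sums: (9×1632.3592 − 54.17×262.66) / (9×347.0323 − 54.17²) = 462.9406 / 188.9018 = 2.4507, matching the given fit.)

Step 3: Change in slope
Δβ₁ = 1.6799 − 2.4507 = -0.7708
Relative change = -0.7708 / 2.4507 × 100% = -31.5%
→ the slope decreases when the point is added.

A high-leverage point only changes the slope if it is off the original line; here y = 44.67 is below the original trend, so the slope decreases.
In practice: refit with and without it and report both if conclusions differ; examine leverage (hᵢ) and Cook's distance rather than deleting it automatically.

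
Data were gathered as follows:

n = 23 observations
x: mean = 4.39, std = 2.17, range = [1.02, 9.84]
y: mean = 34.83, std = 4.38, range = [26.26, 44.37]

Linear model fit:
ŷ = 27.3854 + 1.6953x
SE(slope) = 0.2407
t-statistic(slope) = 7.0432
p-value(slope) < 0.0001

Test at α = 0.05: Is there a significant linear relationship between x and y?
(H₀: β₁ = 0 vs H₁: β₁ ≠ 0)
p-value < 0.0001 < α = 0.05, so we reject H₀. The relationship is significant.

Hypothesis test for the slope coefficient:

H₀: β₁ = 0 (no linear relationship)
H₁: β₁ ≠ 0 (linear relationship exists)

Test statistic: t = β̂₁ / SE(β̂₁) = 1.6953 / 0.2407 = 7.0432

With df = 21, the two-sided p-value for |t| = 7.0432 is <0.0001.

Decision rule: reject H₀ if p-value < α.
p-value < 0.0001 < α = 0.05 → reject H₀.

At α = 0.05 the data do provide convincing evidence of a nonzero slope.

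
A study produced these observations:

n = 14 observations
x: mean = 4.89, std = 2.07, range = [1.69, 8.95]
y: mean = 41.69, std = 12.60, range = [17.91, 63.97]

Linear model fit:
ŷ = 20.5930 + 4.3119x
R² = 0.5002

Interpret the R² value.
R² = 0.5002 means 50.02% of the variation in y is explained by the linear relationship with x. This indicates a moderate fit.

R² (coefficient of determination) measures the proportion of variance in y explained by the regression model.

Here R² = 0.5002:
- Explained: 50.02% of the variation in y
- Unexplained (residual): 100% − 50.02% = 49.98%
- Rule of thumb (below 0.3 weak; 0.3 to below 0.7 moderate; 0.7 and above strong) → moderate

Note: R² never decreases when predictors are added, so it should not be used alone to compare models of different size.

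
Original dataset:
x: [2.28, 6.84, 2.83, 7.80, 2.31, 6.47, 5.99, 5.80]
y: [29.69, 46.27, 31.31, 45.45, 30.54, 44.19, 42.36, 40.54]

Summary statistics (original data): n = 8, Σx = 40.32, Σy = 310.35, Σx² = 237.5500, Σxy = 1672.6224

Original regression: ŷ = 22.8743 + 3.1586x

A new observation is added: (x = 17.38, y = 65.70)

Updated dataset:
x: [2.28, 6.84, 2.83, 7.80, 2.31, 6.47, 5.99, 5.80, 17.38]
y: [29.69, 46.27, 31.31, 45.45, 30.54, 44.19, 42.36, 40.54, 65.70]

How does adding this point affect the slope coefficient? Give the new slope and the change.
The slope changes from 3.1586 to 2.3784 (change of -0.7802, or -24.7%).

x = 17.38 lies well outside the original x-range [2.28, 7.80] (x̄ ≈ 5.04), so this observation has high leverage and can move the slope substantially.

Step 1: Update the sums with the new point (n goes from 8 to 9)
Σx  = 40.32 + 17.38 = 57.70
Σy  = 310.35 + 65.70 = 376.05
Σx² = 237.5500 + 17.38² = 237.5500 + 302.0644 = 539.6144
Σxy = 1672.6224 + 17.38×65.70 = 1672.6224 + 1141.8660 = 2814.4884

Step 2: Recompute the slope with b₁ = (nΣxy − ΣxΣy) / (nΣx² − (Σx)²)
Numerator   = 9×2814.4884 − 57.70×376.05 = 25330.3956 − 21698.0850 = 3632.3106
Denominator = 9×539.6144 − 57.70² = 4856.5296 − 3329.2900 = 1527.2396
b₁(new) = 3632.3106 / 1527.2396 = 2.3784

(Same formula on the original sums: (8×1672.6224 − 40.32×310.35) / (8×237.5500 − 40.32²) = 867.6672 / 274.6976 = 3.1586, matching the given fit.)

Step 3: Change in slope
Δβ₁ = 2.3784 − 3.1586 = -0.7802
Relative change = -0.7802 / 3.1586 × 100% = -24.7%
→ the slope decreases when the point is added.

A high-leverage point only changes the slope if it is off the original line; here y = 65.70 is below the original trend, so the slope decreases.
In practice: refit with and without it and report both if conclusions differ; examine leverage (hᵢ) and Cook's distance rather than deleting it automatically.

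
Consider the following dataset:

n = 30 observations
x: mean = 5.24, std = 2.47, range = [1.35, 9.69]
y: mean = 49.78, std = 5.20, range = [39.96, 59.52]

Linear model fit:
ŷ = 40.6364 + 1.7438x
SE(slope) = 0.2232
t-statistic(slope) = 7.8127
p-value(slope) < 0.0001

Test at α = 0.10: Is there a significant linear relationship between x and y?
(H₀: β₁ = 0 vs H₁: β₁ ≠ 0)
Since p-value < 0.0001 < α = 0.10, reject H₀ — the slope is significantly different from 0.

Hypothesis test for the slope coefficient:

H₀: β₁ = 0 (no linear relationship)
H₁: β₁ ≠ 0 (linear relationship exists)

Test statistic: t = β̂₁ / SE(β̂₁) = 1.7438 / 0.2232 = 7.8127

p < 0.0001: how often a slope estimate this far from 0 (in SE units) would arise by chance if β₁ were truly 0.

Decision rule: reject H₀ if p-value < α.
p-value < 0.0001 < α = 0.10 → reject H₀.

There is sufficient evidence at the 10% significance level to conclude that a linear relationship exists between x and y.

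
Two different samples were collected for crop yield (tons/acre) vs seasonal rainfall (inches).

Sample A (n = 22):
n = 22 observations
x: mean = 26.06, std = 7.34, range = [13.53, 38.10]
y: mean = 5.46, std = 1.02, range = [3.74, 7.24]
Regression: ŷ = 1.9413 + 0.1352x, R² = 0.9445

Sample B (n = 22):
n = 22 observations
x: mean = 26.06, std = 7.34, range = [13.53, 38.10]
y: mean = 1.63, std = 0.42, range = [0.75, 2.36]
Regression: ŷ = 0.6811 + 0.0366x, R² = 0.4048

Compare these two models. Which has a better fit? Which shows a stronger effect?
Model A has the better fit (R² = 0.9445 vs 0.4048). Model A shows the stronger effect (|β₁| = 0.1352 vs 0.0366).

Model Comparison:

Which explains more variance? (R²)
- Model A: R² = 0.9445 → 94.45% of variance in crop yield explained
- Model B: R² = 0.4048 → 40.48% of variance in crop yield explained
- 0.9445 > 0.4048 → Model A has the better fit

Effect size (slope magnitude):
- Model A: β₁ = 0.1352 → predicted crop yield rises 0.1352 tons/acre per additional inch of rainfall
- Model B: β₁ = 0.0366 → predicted crop yield rises 0.0366 tons/acre per additional inch of rainfall
- |0.1352| > |0.0366| → Model A shows the stronger marginal effect

Note: R² measures how tightly points cluster around the line; β₁ measures how steep the line is — they answer different questions.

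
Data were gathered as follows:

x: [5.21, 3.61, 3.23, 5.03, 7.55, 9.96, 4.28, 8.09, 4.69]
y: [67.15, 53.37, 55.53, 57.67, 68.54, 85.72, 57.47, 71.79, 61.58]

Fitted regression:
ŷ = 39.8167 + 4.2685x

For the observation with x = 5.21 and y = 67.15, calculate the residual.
Residual = 5.0944

The residual is the difference between the actual value and the predicted value:

Residual = y - ŷ

Step 1: Calculate predicted value
ŷ = 39.8167 + 4.2685 × 5.21
ŷ = 62.0556

Step 2: Calculate residual
Residual = 67.15 - 62.0556
Residual = 5.0944

The residual is positive, so the observed y = 67.15 sits above the regression line (the line underestimates it by 5.0944).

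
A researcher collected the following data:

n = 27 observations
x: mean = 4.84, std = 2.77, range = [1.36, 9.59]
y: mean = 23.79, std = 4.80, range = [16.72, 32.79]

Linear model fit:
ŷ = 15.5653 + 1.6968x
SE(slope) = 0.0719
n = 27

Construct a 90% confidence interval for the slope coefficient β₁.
The 90% CI for β₁ is (1.5740, 1.8196)

Confidence interval for the slope:

The 90% CI for β₁ is: β̂₁ ± t*(α/2, n-2) × SE(β̂₁)

Step 1: Find critical t-value
- Confidence level = 0.9
- Degrees of freedom = n - 2 = 27 - 2 = 25
- t*(α/2, 25) = 1.7081

Step 2: Calculate margin of error
Margin = 1.7081 × 0.0719 = 0.1228

Step 3: Construct interval
CI = 1.6968 ± 0.1228
CI = (1.5740, 1.8196)

Interpretation: We are 90% confident that the true slope β₁ lies between 1.5740 and 1.8196.
The interval does not include 0, suggesting a significant linear relationship.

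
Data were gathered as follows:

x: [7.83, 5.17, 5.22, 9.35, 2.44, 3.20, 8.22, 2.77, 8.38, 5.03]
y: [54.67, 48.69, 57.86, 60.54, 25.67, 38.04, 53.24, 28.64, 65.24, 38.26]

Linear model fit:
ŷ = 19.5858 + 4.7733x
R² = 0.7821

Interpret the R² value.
The model explains 78.21% of the variance in y (R² = 0.7821), leaving 21.79% unexplained; the fit is strong.

The coefficient of determination R² is the fraction of the total variation in y that the fitted line accounts for.

Here R² = 0.7821:
- Explained: 78.21% of the variation in y
- Unexplained (residual): 100% − 78.21% = 21.79%
- Rule of thumb (below 0.3 weak; 0.3 to below 0.7 moderate; 0.7 and above strong) → strong

Note: R² never decreases when predictors are added, so it should not be used alone to compare models of different size.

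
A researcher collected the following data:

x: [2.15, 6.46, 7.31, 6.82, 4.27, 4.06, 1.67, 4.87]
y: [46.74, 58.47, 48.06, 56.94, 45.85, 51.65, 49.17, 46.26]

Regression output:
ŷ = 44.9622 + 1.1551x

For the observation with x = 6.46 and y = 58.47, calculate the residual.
Residual = 6.0459

The residual is the difference between the actual value and the predicted value:

Residual = y - ŷ

Step 1: Calculate predicted value
ŷ = 44.9622 + 1.1551 × 6.46
ŷ = 52.4241

Step 2: Calculate residual
Residual = 58.47 - 52.4241
Residual = 6.0459

Sign check: y > ŷ, so the point is above the line and the fit underestimates here.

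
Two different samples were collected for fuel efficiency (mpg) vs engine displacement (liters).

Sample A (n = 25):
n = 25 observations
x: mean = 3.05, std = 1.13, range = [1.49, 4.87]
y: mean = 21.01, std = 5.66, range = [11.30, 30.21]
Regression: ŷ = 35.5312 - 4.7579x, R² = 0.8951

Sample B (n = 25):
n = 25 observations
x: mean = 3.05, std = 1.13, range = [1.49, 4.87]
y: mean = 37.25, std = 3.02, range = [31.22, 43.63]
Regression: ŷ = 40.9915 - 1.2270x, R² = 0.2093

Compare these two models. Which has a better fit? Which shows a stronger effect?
Model A has the better fit (R² = 0.8951 vs 0.2093). Model A shows the stronger effect (|β₁| = 4.7579 vs 1.2270).

Model Comparison:

Which explains more variance? (R²)
- Model A: R² = 0.8951 → 89.51% of variance in fuel efficiency explained
- Model B: R² = 0.2093 → 20.93% of variance in fuel efficiency explained
- 0.8951 > 0.2093 → Model A has the better fit

Strength of effect — compare |β₁|:
- Model A: β₁ = -4.7579 → predicted fuel efficiency falls 4.7579 mpg per additional liter of engine displacement
- Model B: β₁ = -1.2270 → predicted fuel efficiency falls 1.2270 mpg per additional liter of engine displacement
- |-4.7579| > |-1.2270| → Model A shows the stronger marginal effect

Note: The two samples could reflect different populations, time periods, or measurement quality.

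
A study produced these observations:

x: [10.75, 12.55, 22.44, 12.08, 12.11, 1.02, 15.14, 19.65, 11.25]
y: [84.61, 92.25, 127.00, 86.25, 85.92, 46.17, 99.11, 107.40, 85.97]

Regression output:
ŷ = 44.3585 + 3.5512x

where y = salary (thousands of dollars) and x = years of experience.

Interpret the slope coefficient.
On average, salary is about 3.5512 thousand dollars higher for every extra year of experience.

The slope β₁ = 3.5512 gives the rate at which the fitted salary changes with experience.

Interpretation:
- Experience up by 1 year → predicted salary increases by 3.5512 thousand dollars
- The effect is assumed constant over the observed range of x (linearity)
- The sign (+) gives the direction; the magnitude 3.5512 gives the size of the effect per year

The intercept β₀ = 44.3585 is the predicted salary when experience = 0; since the smallest observed x is 1.02, this is an extrapolation and mainly anchors the line.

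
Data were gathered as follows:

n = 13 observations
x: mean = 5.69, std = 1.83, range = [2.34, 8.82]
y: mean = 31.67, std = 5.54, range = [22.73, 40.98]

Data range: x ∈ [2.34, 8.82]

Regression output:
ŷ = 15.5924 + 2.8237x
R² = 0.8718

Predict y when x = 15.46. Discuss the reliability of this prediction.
ŷ = 59.2468, but this is extrapolation (above the data range [2.34, 8.82]) and may be unreliable.

Prediction calculation:
ŷ = 15.5924 + 2.8237 × 15.46
ŷ = 59.2468

Reliability:
- Data range: x ∈ [2.34, 8.82]
- Prediction point: x = 15.46 is 6.64 units above the observed range → this is EXTRAPOLATION, not interpolation

Why that matters here:
- The standard error of prediction grows with (x − x̄)², and x = 15.46 is far from x̄ = 5.69
- R² describes fit only over the sampled x values; it says nothing about behaviour beyond them

A defensible statement: 'if the linear trend continued to x = 15.46, y would be about 59.2468' — the premise is untested.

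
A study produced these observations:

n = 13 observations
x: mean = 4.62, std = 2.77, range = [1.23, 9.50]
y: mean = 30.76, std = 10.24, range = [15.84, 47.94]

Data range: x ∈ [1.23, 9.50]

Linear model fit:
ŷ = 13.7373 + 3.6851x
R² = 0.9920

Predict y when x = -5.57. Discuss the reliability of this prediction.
ŷ = -6.7887 (extrapolation — x = -5.57 lies outside [1.23, 9.50], so reliability is low).

Prediction calculation:
ŷ = 13.7373 + 3.6851 × (-5.57)
ŷ = -6.7887

Reliability:
- Data range: x ∈ [1.23, 9.50]
- Prediction point: x = -5.57 is 6.80 units below the observed range → this is EXTRAPOLATION, not interpolation

Why that matters here:
- The linear relationship may not hold outside the observed range
- Real relationships often flatten, saturate, or turn nonlinear at extremes
- There are no observations near this x to validate the fitted line there

Report the number if required, but flag clearly that it is an extrapolation.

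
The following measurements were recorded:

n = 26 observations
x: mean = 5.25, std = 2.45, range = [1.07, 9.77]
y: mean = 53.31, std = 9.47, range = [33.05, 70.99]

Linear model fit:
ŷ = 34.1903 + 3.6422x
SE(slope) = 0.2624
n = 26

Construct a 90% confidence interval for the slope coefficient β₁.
The 90% CI for β₁ is (3.1933, 4.0911)

Confidence interval for the slope:

The 90% CI for β₁ is: β̂₁ ± t*(α/2, n-2) × SE(β̂₁)

Step 1: Find critical t-value
- Confidence level = 0.9
- Degrees of freedom = n - 2 = 26 - 2 = 24
- t*(α/2, 24) = 1.7109

Step 2: Calculate margin of error
Margin = 1.7109 × 0.2624 = 0.4489

Step 3: Construct interval
CI = 3.6422 ± 0.4489
CI = (3.1933, 4.0911)

Interpretation: each one-unit increase in x is associated with a change in mean y of between 3.1933 and 4.0911, with 90% confidence.
The interval does not include 0, suggesting a significant linear relationship.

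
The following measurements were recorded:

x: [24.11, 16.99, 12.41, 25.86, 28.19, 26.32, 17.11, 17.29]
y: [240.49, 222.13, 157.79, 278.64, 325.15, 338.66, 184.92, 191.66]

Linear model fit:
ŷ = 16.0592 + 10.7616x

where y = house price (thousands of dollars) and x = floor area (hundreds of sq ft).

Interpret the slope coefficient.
An increase of one hundred sq ft in floor area is associated with a 10.7616 thousand dollars increase in predicted house price.

The slope coefficient β₁ = 10.7616 represents the marginal effect of floor area on house price.

Interpretation:
- Floor area up by 1 hundred sq ft → predicted house price increases by 10.7616 thousand dollars
- The effect is assumed constant over the observed range of x (linearity)
- The sign (+) gives the direction; the magnitude 10.7616 gives the size of the effect per hundred sq ft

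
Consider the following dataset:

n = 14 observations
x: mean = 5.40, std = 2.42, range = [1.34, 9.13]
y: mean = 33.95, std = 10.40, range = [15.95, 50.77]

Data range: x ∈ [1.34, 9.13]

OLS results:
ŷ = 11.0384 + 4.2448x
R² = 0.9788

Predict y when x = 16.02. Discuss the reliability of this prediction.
ŷ = 79.0401, but this is extrapolation (above the data range [1.34, 9.13]) and may be unreliable.

Prediction calculation:
ŷ = 11.0384 + 4.2448 × 16.02
ŷ = 79.0401

Reliability:
- Data range: x ∈ [1.34, 9.13]
- Prediction point: x = 16.02 is 6.89 units above the observed range → this is EXTRAPOLATION, not interpolation

Why that matters here:
- R² describes fit only over the sampled x values; it says nothing about behaviour beyond them
- The standard error of prediction grows with (x − x̄)², and x = 16.02 is far from x̄ = 5.40

A defensible statement: 'if the linear trend continued to x = 16.02, y would be about 79.0401' — the premise is untested.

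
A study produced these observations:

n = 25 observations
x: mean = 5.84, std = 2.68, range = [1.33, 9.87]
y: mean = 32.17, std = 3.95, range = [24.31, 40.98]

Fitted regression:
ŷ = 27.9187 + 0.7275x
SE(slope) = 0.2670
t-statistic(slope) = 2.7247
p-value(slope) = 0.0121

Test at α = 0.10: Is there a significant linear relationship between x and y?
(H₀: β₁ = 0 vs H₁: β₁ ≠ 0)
p-value = 0.0121 < α = 0.10, so we reject H₀. The relationship is significant.

Hypothesis test for the slope coefficient:

H₀: β₁ = 0 (no linear relationship)
H₁: β₁ ≠ 0 (linear relationship exists)

Test statistic: t = β̂₁ / SE(β̂₁) = 0.7275 / 0.2670 = 2.7247

p = 0.0121: how often a slope estimate this far from 0 (in SE units) would arise by chance if β₁ were truly 0.

Decision rule: reject H₀ if p-value < α.
p-value = 0.0121 < α = 0.10 → reject H₀.

At α = 0.10 the data do provide convincing evidence of a nonzero slope.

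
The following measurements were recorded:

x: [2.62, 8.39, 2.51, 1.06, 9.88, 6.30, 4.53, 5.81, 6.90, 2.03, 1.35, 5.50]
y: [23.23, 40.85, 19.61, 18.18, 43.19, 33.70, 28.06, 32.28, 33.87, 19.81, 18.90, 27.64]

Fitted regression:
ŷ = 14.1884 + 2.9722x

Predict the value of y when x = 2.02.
ŷ = 20.1922

To predict y for x = 2.02, substitute into the regression equation:

ŷ = 14.1884 + 2.9722 × 2.02
ŷ = 14.1884 + 6.0038
ŷ = 20.1922

This is a point prediction; actual observations scatter around it by roughly the residual standard deviation.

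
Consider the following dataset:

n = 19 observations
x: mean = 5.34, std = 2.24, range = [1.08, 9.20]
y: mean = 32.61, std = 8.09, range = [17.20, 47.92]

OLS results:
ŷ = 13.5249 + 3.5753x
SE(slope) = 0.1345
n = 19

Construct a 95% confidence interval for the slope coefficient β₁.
The 95% CI for β₁ is (3.2915, 3.8591)

Confidence interval for the slope:

The 95% CI for β₁ is: β̂₁ ± t*(α/2, n-2) × SE(β̂₁)

Step 1: Find critical t-value
- Confidence level = 0.95
- Degrees of freedom = n - 2 = 19 - 2 = 17
- t*(α/2, 17) = 2.1098

Step 2: Calculate margin of error
Margin = 2.1098 × 0.1345 = 0.2838

Step 3: Construct interval
CI = 3.5753 ± 0.2838
CI = (3.2915, 3.8591)

Interpretation: intervals built this way capture the true β₁ in 95% of repeated samples; here the plausible range for the per-unit effect of x on y is 3.2915 to 3.8591.
Both endpoints are positive, so the data support a genuinely positive slope at this confidence level.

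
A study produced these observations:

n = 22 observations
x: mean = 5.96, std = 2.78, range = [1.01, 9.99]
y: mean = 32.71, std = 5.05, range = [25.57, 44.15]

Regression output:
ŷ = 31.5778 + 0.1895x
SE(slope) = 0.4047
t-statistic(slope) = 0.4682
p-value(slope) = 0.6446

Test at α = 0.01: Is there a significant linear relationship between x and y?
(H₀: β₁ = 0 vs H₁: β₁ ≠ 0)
Since p-value = 0.6446 ≥ α = 0.01, fail to reject H₀ — the slope is not significantly different from 0.

Hypothesis test for the slope coefficient:

H₀: β₁ = 0 (no linear relationship)
H₁: β₁ ≠ 0 (linear relationship exists)

Test statistic: t = β̂₁ / SE(β̂₁) = 0.1895 / 0.4047 = 0.4682

The p-value (0.6446) is the probability, under H₀, of a t-statistic at least as extreme as |t| = 0.4682 (two-sided, df = n − 2 = 20).

Decision rule: reject H₀ if p-value < α.
p-value = 0.6446 ≥ α = 0.01 → fail to reject H₀.

At α = 0.01 the data do not provide convincing evidence of a nonzero slope.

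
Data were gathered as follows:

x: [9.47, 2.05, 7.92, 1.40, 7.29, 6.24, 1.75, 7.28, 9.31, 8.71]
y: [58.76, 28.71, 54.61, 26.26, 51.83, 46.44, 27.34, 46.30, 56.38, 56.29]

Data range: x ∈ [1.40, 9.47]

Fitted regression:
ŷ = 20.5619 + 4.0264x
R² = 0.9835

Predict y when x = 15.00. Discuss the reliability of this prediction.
The equation gives ŷ = 80.9579; however x = 15.00 is 5.53 units above the observed range, so this extrapolated value should not be trusted.

Prediction calculation:
ŷ = 20.5619 + 4.0264 × 15.00
ŷ = 80.9579

Reliability:
- Data range: x ∈ [1.40, 9.47]
- Prediction point: x = 15.00 is 5.53 units above the observed range → this is EXTRAPOLATION, not interpolation

Why that matters here:
- Real relationships often flatten, saturate, or turn nonlinear at extremes
- R² describes fit only over the sampled x values; it says nothing about behaviour beyond them
- The standard error of prediction grows with (x − x̄)², and x = 15.00 is far from x̄ = 6.14

A defensible statement: 'if the linear trend continued to x = 15.00, y would be about 80.9579' — the premise is untested.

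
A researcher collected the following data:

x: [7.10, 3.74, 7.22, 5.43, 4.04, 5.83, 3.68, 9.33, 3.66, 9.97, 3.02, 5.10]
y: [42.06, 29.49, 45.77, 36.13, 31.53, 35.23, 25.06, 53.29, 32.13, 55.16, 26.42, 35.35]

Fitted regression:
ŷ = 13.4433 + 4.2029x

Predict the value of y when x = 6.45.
ŷ = 40.5520

x = 6.45 lies inside the observed range [3.02, 9.97], so the fitted equation applies directly:

ŷ = 13.4433 + 4.2029 × 6.45
ŷ = 13.4433 + 27.1087
ŷ = 40.5520

This is the fitted mean response at that x — an individual observation would come with a wider prediction interval.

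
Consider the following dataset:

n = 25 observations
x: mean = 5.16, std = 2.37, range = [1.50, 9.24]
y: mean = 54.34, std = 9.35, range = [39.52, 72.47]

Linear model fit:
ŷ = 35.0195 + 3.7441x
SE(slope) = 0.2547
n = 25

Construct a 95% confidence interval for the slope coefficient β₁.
The 95% CI for β₁ is (3.2172, 4.2710)

Confidence interval for the slope:

The 95% CI for β₁ is: β̂₁ ± t*(α/2, n-2) × SE(β̂₁)

Step 1: Find critical t-value
- Confidence level = 0.95
- Degrees of freedom = n - 2 = 25 - 2 = 23
- t*(α/2, 23) = 2.0687

Step 2: Calculate margin of error
Margin = 2.0687 × 0.2547 = 0.5269

Step 3: Construct interval
CI = 3.7441 ± 0.5269
CI = (3.2172, 4.2710)

Interpretation: each one-unit increase in x is associated with a change in mean y of between 3.2172 and 4.2710, with 95% confidence.
Both endpoints are positive, so the data support a genuinely positive slope at this confidence level.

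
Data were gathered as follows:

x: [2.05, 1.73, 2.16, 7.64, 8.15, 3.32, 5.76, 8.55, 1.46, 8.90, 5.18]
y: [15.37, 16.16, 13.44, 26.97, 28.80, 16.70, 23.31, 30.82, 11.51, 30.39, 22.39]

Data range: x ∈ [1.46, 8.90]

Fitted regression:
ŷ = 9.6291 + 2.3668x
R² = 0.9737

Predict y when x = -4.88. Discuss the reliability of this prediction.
ŷ = -1.9209, but this is extrapolation (below the data range [1.46, 8.90]) and may be unreliable.

Prediction calculation:
ŷ = 9.6291 + 2.3668 × (-4.88)
ŷ = -1.9209

Reliability:
- Data range: x ∈ [1.46, 8.90]
- Prediction point: x = -4.88 is 6.34 units below the observed range → this is EXTRAPOLATION, not interpolation

Why that matters here:
- R² describes fit only over the sampled x values; it says nothing about behaviour beyond them
- The linear relationship may not hold outside the observed range

A defensible statement: 'if the linear trend continued to x = -4.88, y would be about -1.9209' — the premise is untested.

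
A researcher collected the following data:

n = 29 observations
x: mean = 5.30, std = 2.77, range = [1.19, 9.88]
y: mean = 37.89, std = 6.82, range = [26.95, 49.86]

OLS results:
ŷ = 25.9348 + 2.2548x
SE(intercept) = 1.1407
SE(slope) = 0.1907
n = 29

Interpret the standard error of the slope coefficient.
SE(β̂₁) = 0.1907 is the estimated standard deviation of the slope estimate across repeated samples; relative to β̂₁ = 2.2548 that is 8.5%, a precise estimate.

What SE measures:
- The standard error quantifies the sampling variability of the coefficient estimate
- It is the estimated standard deviation of β̂₁ across hypothetical repeated samples of the same size
- Smaller SE → more precise estimate

Relative precision:
- SE / |β̂₁| = 0.1907 / 2.2548 = 8.5%
- Rule of thumb (under 20%: precise; 20% to under 50%: moderately precise; 50% or more: imprecise) → precise

Link to interval estimation: a confidence interval for β₁ is β̂₁ ± t* × 0.1907, so SE sets the half-width per unit of t*.

What drives SE(β̂₁): more residual scatter → larger SE.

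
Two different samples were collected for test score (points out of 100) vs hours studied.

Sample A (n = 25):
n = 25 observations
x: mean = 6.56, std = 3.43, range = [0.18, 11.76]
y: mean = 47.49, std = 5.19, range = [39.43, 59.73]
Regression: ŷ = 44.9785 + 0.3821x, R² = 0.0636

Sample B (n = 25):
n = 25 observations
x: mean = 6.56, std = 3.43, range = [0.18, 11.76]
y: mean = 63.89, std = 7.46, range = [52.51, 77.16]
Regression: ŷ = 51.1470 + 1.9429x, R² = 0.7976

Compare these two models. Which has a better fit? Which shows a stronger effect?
Model B has the better fit (R² = 0.7976 vs 0.0636). Model B shows the stronger effect (|β₁| = 1.9429 vs 0.3821).

Model Comparison:

Goodness of fit (R²):
- Model A: R² = 0.0636 → 6.36% of variance in test score explained
- Model B: R² = 0.7976 → 79.76% of variance in test score explained
- 0.7976 > 0.0636 → Model B has the better fit

Which has the larger per-hour effect? (|β₁|)
- Model A: β₁ = 0.3821 → predicted test score rises 0.3821 points per additional hour of study time
- Model B: β₁ = 1.9429 → predicted test score rises 1.9429 points per additional hour of study time
- |0.3821| < |1.9429| → Model B shows the stronger marginal effect

Notes:
- R² measures how tightly points cluster around the line; β₁ measures how steep the line is — they answer different questions.
- A better fit (higher R²) doesn't necessarily mean a more important relationship.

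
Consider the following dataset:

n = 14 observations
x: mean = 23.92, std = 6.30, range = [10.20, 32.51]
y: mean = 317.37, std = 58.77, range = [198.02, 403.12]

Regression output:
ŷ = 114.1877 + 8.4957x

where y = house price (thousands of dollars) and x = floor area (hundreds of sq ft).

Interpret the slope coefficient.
For each additional hundred sq ft of floor area, predicted house price increases by approximately 8.4957 thousand dollars.

β₁ = 8.4957 is the change in predicted house price (thousand dollars) per additional hundred sq ft of floor area.

Interpretation:
- Floor area up by 1 hundred sq ft → predicted house price increases by 8.4957 thousand dollars
- The effect is assumed constant over the observed range of x (linearity)
- The slope describes association in these data, not necessarily a causal effect

The intercept β₀ = 114.1877 is the predicted house price when floor area = 0; since the smallest observed x is 10.20, this is an extrapolation and mainly anchors the line.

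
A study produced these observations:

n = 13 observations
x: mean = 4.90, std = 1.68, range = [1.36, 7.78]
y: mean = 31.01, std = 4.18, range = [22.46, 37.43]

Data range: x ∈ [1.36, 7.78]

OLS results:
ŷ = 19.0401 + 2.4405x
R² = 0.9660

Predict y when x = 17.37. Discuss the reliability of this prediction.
ŷ = 61.4316, but this is extrapolation (above the data range [1.36, 7.78]) and may be unreliable.

Prediction calculation:
ŷ = 19.0401 + 2.4405 × 17.37
ŷ = 61.4316

Reliability:
- Data range: x ∈ [1.36, 7.78]
- Prediction point: x = 17.37 is 9.59 units above the observed range → this is EXTRAPOLATION, not interpolation

Why that matters here:
- There are no observations near this x to validate the fitted line there
- The linear relationship may not hold outside the observed range

A defensible statement: 'if the linear trend continued to x = 17.37, y would be about 61.4316' — the premise is untested.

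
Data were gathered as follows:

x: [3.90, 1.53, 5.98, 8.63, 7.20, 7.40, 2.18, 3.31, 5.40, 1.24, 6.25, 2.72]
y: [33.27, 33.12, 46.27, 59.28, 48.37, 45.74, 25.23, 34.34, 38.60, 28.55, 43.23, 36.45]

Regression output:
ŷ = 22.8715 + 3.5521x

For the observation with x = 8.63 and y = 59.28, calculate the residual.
Residual = 5.7539

The residual is the difference between the actual value and the predicted value:

Residual = y - ŷ

Step 1: Calculate predicted value
ŷ = 22.8715 + 3.5521 × 8.63
ŷ = 53.5261

Step 2: Calculate residual
Residual = 59.28 - 53.5261
Residual = 5.7539

Sign check: y > ŷ, so the point is above the line and the fit underestimates here.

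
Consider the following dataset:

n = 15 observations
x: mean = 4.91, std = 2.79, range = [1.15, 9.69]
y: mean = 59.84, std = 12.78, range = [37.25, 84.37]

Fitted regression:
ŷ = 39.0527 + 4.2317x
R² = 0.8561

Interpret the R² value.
The model explains 85.61% of the variance in y (R² = 0.8561), leaving 14.39% unexplained; the fit is strong.

R² = 1 − SS_res/SS_tot compares the residual scatter to the total scatter of y about its mean.

Here R² = 0.8561:
- Explained: 85.61% of the variation in y
- Unexplained (residual): 100% − 85.61% = 14.39%
- Rule of thumb (below 0.3 weak; 0.3 to below 0.7 moderate; 0.7 and above strong) → strong

Note: R² says nothing about causation, and a high R² does not by itself mean the linear form is appropriate — check the residuals.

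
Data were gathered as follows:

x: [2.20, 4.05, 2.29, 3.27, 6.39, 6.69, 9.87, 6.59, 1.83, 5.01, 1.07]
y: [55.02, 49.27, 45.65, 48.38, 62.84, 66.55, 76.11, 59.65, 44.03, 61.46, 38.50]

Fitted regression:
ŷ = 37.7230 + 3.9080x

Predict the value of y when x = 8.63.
ŷ = 71.4490

Plug x = 8.63 into the fitted line:

ŷ = 37.7230 + 3.9080 × 8.63
ŷ = 37.7230 + 33.7260
ŷ = 71.4490

This is the fitted mean response at that x — an individual observation would come with a wider prediction interval.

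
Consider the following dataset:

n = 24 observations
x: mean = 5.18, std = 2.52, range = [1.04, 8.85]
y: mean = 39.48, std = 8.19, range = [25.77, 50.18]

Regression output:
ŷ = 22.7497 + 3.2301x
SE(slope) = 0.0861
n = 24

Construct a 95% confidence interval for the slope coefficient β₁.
The 95% CI for β₁ is (3.0515, 3.4087)

Confidence interval for the slope:

The 95% CI for β₁ is: β̂₁ ± t*(α/2, n-2) × SE(β̂₁)

Step 1: Find critical t-value
- Confidence level = 0.95
- Degrees of freedom = n - 2 = 24 - 2 = 22
- t*(α/2, 22) = 2.0739

Step 2: Calculate margin of error
Margin = 2.0739 × 0.0861 = 0.1786

Step 3: Construct interval
CI = 3.2301 ± 0.1786
CI = (3.0515, 3.4087)

Interpretation: intervals built this way capture the true β₁ in 95% of repeated samples; here the plausible range for the per-unit effect of x on y is 3.0515 to 3.4087.
Both endpoints are positive, so the data support a genuinely positive slope at this confidence level.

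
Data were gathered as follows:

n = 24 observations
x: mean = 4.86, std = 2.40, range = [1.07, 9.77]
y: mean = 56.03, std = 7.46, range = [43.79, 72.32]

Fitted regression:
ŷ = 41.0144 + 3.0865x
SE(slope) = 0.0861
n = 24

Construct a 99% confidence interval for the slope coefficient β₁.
The 99% CI for β₁ is (2.8438, 3.3292)

Confidence interval for the slope:

The 99% CI for β₁ is: β̂₁ ± t*(α/2, n-2) × SE(β̂₁)

Step 1: Find critical t-value
- Confidence level = 0.99
- Degrees of freedom = n - 2 = 24 - 2 = 22
- t*(α/2, 22) = 2.8188

Step 2: Calculate margin of error
Margin = 2.8188 × 0.0861 = 0.2427

Step 3: Construct interval
CI = 3.0865 ± 0.2427
CI = (2.8438, 3.3292)

Interpretation: intervals built this way capture the true β₁ in 99% of repeated samples; here the plausible range for the per-unit effect of x on y is 2.8438 to 3.3292.
Since 0 is outside the interval, a two-sided test at α = 0.01 would reject H₀: β₁ = 0.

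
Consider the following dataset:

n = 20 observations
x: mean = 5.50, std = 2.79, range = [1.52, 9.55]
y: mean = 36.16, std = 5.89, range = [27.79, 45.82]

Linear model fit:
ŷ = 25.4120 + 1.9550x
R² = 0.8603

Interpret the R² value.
R² = 0.8603 means 86.03% of the variation in y is explained by the linear relationship with x. This indicates a strong fit.

The coefficient of determination R² is the fraction of the total variation in y that the fitted line accounts for.

Here R² = 0.8603:
- Explained: 86.03% of the variation in y
- Unexplained (residual): 100% − 86.03% = 13.97%
- Rule of thumb (below 0.3 weak; 0.3 to below 0.7 moderate; 0.7 and above strong) → strong

Note: R² never decreases when predictors are added, so it should not be used alone to compare models of different size.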